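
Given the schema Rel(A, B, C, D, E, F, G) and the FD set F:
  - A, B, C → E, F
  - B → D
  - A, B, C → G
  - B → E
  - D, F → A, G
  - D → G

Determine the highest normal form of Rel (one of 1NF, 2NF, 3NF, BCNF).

1NF

Candidate keys: {A, B, C}, {B, C, F}. Prime attributes: {A, B, C, F}.
B → D: {B}⁺ = {B, D, E, G}, which is not all of the attributes, so the left side is not a superkey — BCNF is violated.
B → D determines the non-prime attribute {D} from a non-superkey — 3NF is violated.
The proper key subset {B} of {A, B, C} determines non-prime {D, E, G}, so the relation is not even in 2NF.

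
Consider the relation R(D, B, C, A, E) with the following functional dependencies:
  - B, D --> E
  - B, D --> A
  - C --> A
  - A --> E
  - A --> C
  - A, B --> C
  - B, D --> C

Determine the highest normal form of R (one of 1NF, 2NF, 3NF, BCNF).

Candidate key: {B, D}. Prime attributes: {B, D}.
C --> A breaks BCNF: {C}⁺ = {A, C, E}, so {C} is not a superkey.
Because {A} is non-prime and the left side of C --> A is not a superkey, the relation is not in 3NF.
Checking every proper subset of each key, none determines a non-prime attribute — 2NF is satisfied.

2NF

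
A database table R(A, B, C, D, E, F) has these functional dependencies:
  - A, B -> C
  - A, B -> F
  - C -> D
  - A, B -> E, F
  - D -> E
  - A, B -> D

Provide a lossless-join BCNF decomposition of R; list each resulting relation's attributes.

{A, B, C, F}; {C, D}; {D, E}

Candidate key of the original relation: {A, B}.
In {A, B, C, D, E, F}, {C} is not a superkey ({C}⁺ restricted to this set is {C, D, E}), so split on C -> D, E into {C, D, E} and {A, B, C, F}.
In {C, D, E}, {D} is not a superkey ({D}⁺ restricted to this set is {D, E}), so split on D -> E into {D, E} and {C, D}.
{D, E} is in BCNF.
{C, D} is in BCNF.
{A, B, C, F} is in BCNF.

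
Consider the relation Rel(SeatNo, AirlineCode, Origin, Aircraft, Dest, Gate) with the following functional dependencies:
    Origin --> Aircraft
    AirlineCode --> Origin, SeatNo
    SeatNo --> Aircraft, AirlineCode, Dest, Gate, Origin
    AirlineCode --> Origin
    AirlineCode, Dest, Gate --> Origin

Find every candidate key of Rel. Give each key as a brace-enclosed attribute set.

Closure of {AirlineCode} is {Aircraft, AirlineCode, Dest, Gate, Origin, SeatNo}, the whole schema; {AirlineCode} is a candidate key.
Closure of {SeatNo} is {Aircraft, AirlineCode, Dest, Gate, Origin, SeatNo}, the whole schema; {SeatNo} is a candidate key.
Any other superkey properly contains one of these, so there are no further candidate keys.

{AirlineCode}, {SeatNo}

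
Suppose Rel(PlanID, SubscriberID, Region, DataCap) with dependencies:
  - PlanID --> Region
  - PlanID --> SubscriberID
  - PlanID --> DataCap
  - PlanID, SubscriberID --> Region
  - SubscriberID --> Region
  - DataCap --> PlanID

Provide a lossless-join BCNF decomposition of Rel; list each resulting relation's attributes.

Candidate keys of the original relation: {DataCap}, {PlanID}.
{DataCap, PlanID, Region, SubscriberID}: {SubscriberID} determines {Region, SubscriberID} here but is not a superkey — split on SubscriberID --> Region, giving {Region, SubscriberID} and {DataCap, PlanID, SubscriberID}.
{Region, SubscriberID} is in BCNF.
{DataCap, PlanID, SubscriberID} is in BCNF.

{DataCap, PlanID, SubscriberID}; {Region, SubscriberID}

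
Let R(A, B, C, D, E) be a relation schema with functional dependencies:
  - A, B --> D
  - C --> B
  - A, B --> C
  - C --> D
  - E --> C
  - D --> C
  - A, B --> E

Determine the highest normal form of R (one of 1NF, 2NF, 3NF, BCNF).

3NF

Candidate keys: {A, B}, {A, C}, {A, D}, {A, E}. Prime attributes: {A, B, C, D, E}.
C --> B breaks BCNF: {C}⁺ = {B, C, D}, so {C} is not a superkey.
Since {B} ⊆ prime attributes and every other non-superkey FD also has a prime right side, the schema is in 3NF.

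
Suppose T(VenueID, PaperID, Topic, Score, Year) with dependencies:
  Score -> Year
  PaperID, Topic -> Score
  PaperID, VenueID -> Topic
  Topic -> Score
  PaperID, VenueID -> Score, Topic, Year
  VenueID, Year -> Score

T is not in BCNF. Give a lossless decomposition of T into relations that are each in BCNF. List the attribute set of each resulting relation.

Candidate key of the original relation: {PaperID, VenueID}.
Within {PaperID, Score, Topic, VenueID, Year}: {Score}⁺ ∩ {PaperID, Score, Topic, VenueID, Year} = {Score, Year}, not the whole set, so Score -> Year violates BCNF; decompose into {Score, Year} and {PaperID, Score, Topic, VenueID}.
{Score, Year} is in BCNF.
Within {PaperID, Score, Topic, VenueID}: {PaperID, Topic}⁺ ∩ {PaperID, Score, Topic, VenueID} = {PaperID, Score, Topic}, not the whole set, so PaperID, Topic -> Score violates BCNF; decompose into {PaperID, Score, Topic} and {PaperID, Topic, VenueID}.
Within {PaperID, Score, Topic}: {Topic}⁺ ∩ {PaperID, Score, Topic} = {Score, Topic}, not the whole set, so Topic -> Score violates BCNF; decompose into {Score, Topic} and {PaperID, Topic}.
{Score, Topic} is in BCNF.
{PaperID, Topic} is in BCNF.
{PaperID, Topic, VenueID} is in BCNF.

{PaperID, Topic, VenueID}; {Score, Topic}; {Score, Year}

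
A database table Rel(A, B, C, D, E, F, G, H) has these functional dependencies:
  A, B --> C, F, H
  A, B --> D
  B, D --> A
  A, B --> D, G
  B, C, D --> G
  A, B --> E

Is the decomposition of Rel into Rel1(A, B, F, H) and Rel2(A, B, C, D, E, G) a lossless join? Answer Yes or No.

The shared attributes are {A, B} and {A, B}⁺ = {A, B, C, D, E, F, G, H}.
Since Rel1 ⊆ {A, B, C, D, E, F, G, H}, the intersection is a superkey of Rel1; the decomposition is lossless.

Yes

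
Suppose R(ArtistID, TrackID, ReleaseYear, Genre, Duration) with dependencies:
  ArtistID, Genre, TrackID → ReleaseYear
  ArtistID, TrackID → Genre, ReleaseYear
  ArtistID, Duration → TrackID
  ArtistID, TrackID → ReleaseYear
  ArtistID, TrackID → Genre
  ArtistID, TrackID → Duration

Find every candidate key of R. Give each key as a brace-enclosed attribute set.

{ArtistID, Duration}, {ArtistID, TrackID}

No FD produces {ArtistID}, so it must be in every candidate key.
{ArtistID, Duration}⁺ = {ArtistID, Duration, Genre, ReleaseYear, TrackID}, which is every attribute, so {ArtistID, Duration} is a candidate key.
{ArtistID, TrackID}⁺ = {ArtistID, Duration, Genre, ReleaseYear, TrackID}, which is every attribute, so {ArtistID, TrackID} is a candidate key.
These are minimal and exhaustive — every other superkey contains one of them.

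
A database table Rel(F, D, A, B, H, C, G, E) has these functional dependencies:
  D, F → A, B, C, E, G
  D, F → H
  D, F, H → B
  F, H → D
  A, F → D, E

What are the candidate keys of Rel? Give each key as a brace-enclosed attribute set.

{A, F}, {D, F}, {F, H}

{F} never appears on the right of any FD, so every key must include it.
{A, F}⁺ = {A, B, C, D, E, F, G, H}, which is every attribute, so {A, F} is a candidate key.
{D, F}⁺ = {A, B, C, D, E, F, G, H}, which is every attribute, so {D, F} is a candidate key.
{F, H}⁺ = {A, B, C, D, E, F, G, H}, which is every attribute, so {F, H} is a candidate key.
Any other superkey properly contains one of these, so there are no further candidate keys.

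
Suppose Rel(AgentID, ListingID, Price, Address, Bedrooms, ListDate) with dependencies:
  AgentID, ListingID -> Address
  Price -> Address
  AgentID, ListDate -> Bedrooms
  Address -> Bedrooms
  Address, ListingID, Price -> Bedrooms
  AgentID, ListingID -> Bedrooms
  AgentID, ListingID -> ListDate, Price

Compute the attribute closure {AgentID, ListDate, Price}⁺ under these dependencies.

{Address, AgentID, Bedrooms, ListDate, Price}

Start with {AgentID, ListDate, Price}.
Price -> Address applies; add {Address} → now {Address, AgentID, ListDate, Price}.
AgentID, ListDate -> Bedrooms applies; add {Bedrooms} → now {Address, AgentID, Bedrooms, ListDate, Price}.
No further FD applies.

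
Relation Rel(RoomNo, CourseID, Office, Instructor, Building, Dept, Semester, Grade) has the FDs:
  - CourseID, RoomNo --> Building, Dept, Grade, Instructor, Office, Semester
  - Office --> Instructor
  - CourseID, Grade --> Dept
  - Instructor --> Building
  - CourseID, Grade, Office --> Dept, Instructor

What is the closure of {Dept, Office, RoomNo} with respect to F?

Start with {Dept, Office, RoomNo}.
Office --> Instructor applies; add {Instructor} → now {Dept, Instructor, Office, RoomNo}.
Instructor --> Building applies; add {Building} → now {Building, Dept, Instructor, Office, RoomNo}.
No further FD applies.

{Building, Dept, Instructor, Office, RoomNo}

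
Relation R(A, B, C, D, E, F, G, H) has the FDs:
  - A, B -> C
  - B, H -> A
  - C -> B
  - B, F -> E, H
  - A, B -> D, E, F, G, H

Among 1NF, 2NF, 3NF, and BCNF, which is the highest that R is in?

Candidate keys: {A, B}, {A, C}, {B, F}, {B, H}, {C, F}, {C, H}. Prime attributes: {A, B, C, F, H}.
C -> B breaks BCNF: {C}⁺ = {B, C}, so {C} is not a superkey.
Since {B} ⊆ prime attributes and every other non-superkey FD also has a prime right side, the schema is in 3NF.

3NF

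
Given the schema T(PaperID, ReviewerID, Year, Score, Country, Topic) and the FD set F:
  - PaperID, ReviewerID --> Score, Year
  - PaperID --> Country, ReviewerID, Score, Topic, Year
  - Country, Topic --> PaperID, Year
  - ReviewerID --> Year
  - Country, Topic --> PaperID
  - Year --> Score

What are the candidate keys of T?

{Country, Topic}, {PaperID}

{PaperID}⁺ = {Country, PaperID, ReviewerID, Score, Topic, Year} — all of the relation — so {PaperID} is a candidate key.
{Country, Topic}⁺ = {Country, PaperID, ReviewerID, Score, Topic, Year} — all of the relation — so {Country, Topic} is a candidate key.
Any other superkey properly contains one of these, so there are no further candidate keys.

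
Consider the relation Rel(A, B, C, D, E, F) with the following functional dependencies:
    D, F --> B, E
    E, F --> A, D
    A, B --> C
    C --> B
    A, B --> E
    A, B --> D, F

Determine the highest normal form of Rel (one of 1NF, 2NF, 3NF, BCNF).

Candidate keys: {A, B}, {A, C}, {D, F}, {E, F}. Prime attributes: {A, B, C, D, E, F}.
For C --> B we have {C}⁺ = {B, C}; {C} is not a superkey, so BCNF fails.
Since {B} ⊆ prime attributes and every other non-superkey FD also has a prime right side, the schema is in 3NF.

3NF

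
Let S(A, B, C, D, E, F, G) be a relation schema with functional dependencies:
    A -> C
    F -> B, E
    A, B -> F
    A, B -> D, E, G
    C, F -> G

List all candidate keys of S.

{A, B}, {A, F}

Attributes never on any right-hand side: {A} — every candidate key must contain it.
{A, B} is a candidate key since {A, B}⁺ = {A, B, C, D, E, F, G} covers every attribute.
{A, F} is a candidate key since {A, F}⁺ = {A, B, C, D, E, F, G} covers every attribute.
These are minimal and exhaustive — every other superkey contains one of them.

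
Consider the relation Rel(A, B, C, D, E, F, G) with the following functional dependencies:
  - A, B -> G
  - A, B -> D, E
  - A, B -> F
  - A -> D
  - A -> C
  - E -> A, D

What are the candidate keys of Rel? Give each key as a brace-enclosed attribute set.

Attributes never on any right-hand side: {B} — every candidate key must contain it.
{A, B} is a candidate key since {A, B}⁺ = {A, B, C, D, E, F, G} covers every attribute.
{B, E} is a candidate key since {B, E}⁺ = {A, B, C, D, E, F, G} covers every attribute.
Any other superkey properly contains one of these, so there are no further candidate keys.

{A, B}, {B, E}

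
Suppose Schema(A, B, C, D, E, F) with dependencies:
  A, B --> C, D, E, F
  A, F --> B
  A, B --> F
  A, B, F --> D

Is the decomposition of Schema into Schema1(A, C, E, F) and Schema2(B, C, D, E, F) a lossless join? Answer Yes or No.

Common attributes: {C, E, F}; their closure is {C, E, F}.
The closure covers neither Schema1 nor Schema2 entirely; the join is not lossless.

No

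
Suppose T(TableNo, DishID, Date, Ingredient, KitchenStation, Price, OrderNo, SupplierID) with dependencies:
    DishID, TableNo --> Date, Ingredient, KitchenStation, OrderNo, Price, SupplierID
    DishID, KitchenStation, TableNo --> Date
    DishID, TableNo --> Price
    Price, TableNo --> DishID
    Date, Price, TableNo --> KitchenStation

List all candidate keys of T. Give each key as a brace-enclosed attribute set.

{DishID, TableNo}, {Price, TableNo}

No FD produces {TableNo}, so it must be in every candidate key.
Closure of {DishID, TableNo} is {Date, DishID, Ingredient, KitchenStation, OrderNo, Price, SupplierID, TableNo}, the whole schema; {DishID, TableNo} is a candidate key.
Closure of {Price, TableNo} is {Date, DishID, Ingredient, KitchenStation, OrderNo, Price, SupplierID, TableNo}, the whole schema; {Price, TableNo} is a candidate key.
These are minimal and exhaustive — every other superkey contains one of them.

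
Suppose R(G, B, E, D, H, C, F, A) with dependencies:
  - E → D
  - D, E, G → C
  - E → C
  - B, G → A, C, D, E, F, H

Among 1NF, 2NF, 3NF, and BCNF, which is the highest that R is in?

Candidate key: {B, G}. Prime attributes: {B, G}.
For E → D we have {E}⁺ = {C, D, E}; {E} is not a superkey, so BCNF fails.
Because {D} is non-prime and the left side of E → D is not a superkey, the relation is not in 3NF.
Checking every proper subset of each key, none determines a non-prime attribute — 2NF is satisfied.

2NF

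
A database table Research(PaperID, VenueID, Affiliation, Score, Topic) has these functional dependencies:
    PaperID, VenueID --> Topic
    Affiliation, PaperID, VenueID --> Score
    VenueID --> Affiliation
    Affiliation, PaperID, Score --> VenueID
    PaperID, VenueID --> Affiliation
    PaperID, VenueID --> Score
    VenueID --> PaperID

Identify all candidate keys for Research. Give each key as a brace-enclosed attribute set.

{Affiliation, PaperID, Score}, {VenueID}

{VenueID} is a candidate key since {VenueID}⁺ = {Affiliation, PaperID, Score, Topic, VenueID} covers every attribute.
{Affiliation, PaperID, Score} is a candidate key since {Affiliation, PaperID, Score}⁺ = {Affiliation, PaperID, Score, Topic, VenueID} covers every attribute.
These are minimal and exhaustive — every other superkey contains one of them.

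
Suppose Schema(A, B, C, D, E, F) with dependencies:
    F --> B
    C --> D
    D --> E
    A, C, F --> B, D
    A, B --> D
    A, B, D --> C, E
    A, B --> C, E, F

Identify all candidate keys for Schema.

{A, B}, {A, F}

{A} never appears on the right of any FD, so every key must include it.
{A, B} is a candidate key since {A, B}⁺ = {A, B, C, D, E, F} covers every attribute.
{A, F} is a candidate key since {A, F}⁺ = {A, B, C, D, E, F} covers every attribute.
No proper subset of any of these is a key, and no other minimal superkey exists.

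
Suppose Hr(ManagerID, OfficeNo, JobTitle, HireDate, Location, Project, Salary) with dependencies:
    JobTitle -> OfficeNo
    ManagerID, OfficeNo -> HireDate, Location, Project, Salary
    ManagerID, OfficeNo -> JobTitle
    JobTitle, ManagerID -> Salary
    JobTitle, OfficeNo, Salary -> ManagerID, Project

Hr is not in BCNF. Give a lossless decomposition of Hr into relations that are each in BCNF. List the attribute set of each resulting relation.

Candidate keys of the original relation: {JobTitle, ManagerID}, {JobTitle, Salary}, {ManagerID, OfficeNo}.
Within {HireDate, JobTitle, Location, ManagerID, OfficeNo, Project, Salary}: {JobTitle}⁺ ∩ {HireDate, JobTitle, Location, ManagerID, OfficeNo, Project, Salary} = {JobTitle, OfficeNo}, not the whole set, so JobTitle -> OfficeNo violates BCNF; decompose into {JobTitle, OfficeNo} and {HireDate, JobTitle, Location, ManagerID, Project, Salary}.
{JobTitle, OfficeNo} has no BCNF violation.
{HireDate, JobTitle, Location, ManagerID, Project, Salary} has no BCNF violation.

{HireDate, JobTitle, Location, ManagerID, Project, Salary}; {JobTitle, OfficeNo}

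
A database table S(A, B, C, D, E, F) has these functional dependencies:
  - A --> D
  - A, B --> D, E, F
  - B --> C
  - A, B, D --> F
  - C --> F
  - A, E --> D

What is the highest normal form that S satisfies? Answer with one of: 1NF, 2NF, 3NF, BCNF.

Candidate key: {A, B}. Prime attributes: {A, B}.
For A --> D we have {A}⁺ = {A, D}; {A} is not a superkey, so BCNF fails.
Because {D} is non-prime and the left side of A --> D is not a superkey, the relation is not in 3NF.
The proper key subset {A} of {A, B} determines non-prime {D}, so the relation is not even in 2NF.

1NF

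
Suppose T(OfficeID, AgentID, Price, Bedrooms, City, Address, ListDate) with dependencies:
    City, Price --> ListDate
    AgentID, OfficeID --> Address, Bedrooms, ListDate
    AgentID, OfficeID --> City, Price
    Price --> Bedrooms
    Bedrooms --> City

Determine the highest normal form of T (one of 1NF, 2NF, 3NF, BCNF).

Candidate key: {AgentID, OfficeID}. Prime attributes: {AgentID, OfficeID}.
City, Price --> ListDate: {City, Price}⁺ = {Bedrooms, City, ListDate, Price}, which is not all of the attributes, so the left side is not a superkey — BCNF is violated.
City, Price --> ListDate determines the non-prime attribute {ListDate} from a non-superkey — 3NF is violated.
No proper subset of a key has a non-prime attribute in its closure, so there is no partial dependency; 2NF holds.

2NF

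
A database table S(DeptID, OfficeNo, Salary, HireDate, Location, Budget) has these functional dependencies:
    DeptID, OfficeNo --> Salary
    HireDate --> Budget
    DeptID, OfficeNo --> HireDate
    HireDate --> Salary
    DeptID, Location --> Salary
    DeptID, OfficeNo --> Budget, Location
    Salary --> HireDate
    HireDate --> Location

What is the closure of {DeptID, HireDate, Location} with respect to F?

Start with {DeptID, HireDate, Location}.
HireDate --> Budget applies; add {Budget} → now {Budget, DeptID, HireDate, Location}.
HireDate --> Salary applies; add {Salary} → now {Budget, DeptID, HireDate, Location, Salary}.
No further FD applies.

{Budget, DeptID, HireDate, Location, Salary}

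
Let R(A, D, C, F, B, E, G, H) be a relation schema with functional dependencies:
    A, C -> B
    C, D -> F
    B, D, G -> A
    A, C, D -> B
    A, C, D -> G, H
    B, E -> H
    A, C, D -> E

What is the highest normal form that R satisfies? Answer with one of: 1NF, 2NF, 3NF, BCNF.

1NF

Candidate keys: {A, C, D}, {B, C, D, G}. Prime attributes: {A, B, C, D, G}.
A, C -> B breaks BCNF: {A, C}⁺ = {A, B, C}, so {A, C} is not a superkey.
C, D -> F determines the non-prime attribute {F} from a non-superkey — 3NF is violated.
Since {C, D} ⊂ {A, C, D} and {C, D}⁺ ⊇ {F} with {F} non-prime, there is a partial dependency; 2NF fails.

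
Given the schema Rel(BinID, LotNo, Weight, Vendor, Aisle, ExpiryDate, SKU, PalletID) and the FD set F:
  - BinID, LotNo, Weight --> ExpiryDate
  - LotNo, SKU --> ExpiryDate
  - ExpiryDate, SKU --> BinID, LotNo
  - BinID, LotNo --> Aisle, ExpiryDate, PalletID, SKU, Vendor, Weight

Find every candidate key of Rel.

{BinID, LotNo}⁺ = {Aisle, BinID, ExpiryDate, LotNo, PalletID, SKU, Vendor, Weight}, which is every attribute, so {BinID, LotNo} is a candidate key.
{ExpiryDate, SKU}⁺ = {Aisle, BinID, ExpiryDate, LotNo, PalletID, SKU, Vendor, Weight}, which is every attribute, so {ExpiryDate, SKU} is a candidate key.
{LotNo, SKU}⁺ = {Aisle, BinID, ExpiryDate, LotNo, PalletID, SKU, Vendor, Weight}, which is every attribute, so {LotNo, SKU} is a candidate key.
Any other superkey properly contains one of these, so there are no further candidate keys.

{BinID, LotNo}, {ExpiryDate, SKU}, {LotNo, SKU}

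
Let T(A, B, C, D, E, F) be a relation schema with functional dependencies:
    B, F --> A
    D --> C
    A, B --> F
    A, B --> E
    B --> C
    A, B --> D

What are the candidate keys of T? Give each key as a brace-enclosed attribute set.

{B} never appears on the right of any FD, so every key must include it.
Closure of {A, B} is {A, B, C, D, E, F}, the whole schema; {A, B} is a candidate key.
Closure of {B, F} is {A, B, C, D, E, F}, the whole schema; {B, F} is a candidate key.
These are minimal and exhaustive — every other superkey contains one of them.

{A, B}, {B, F}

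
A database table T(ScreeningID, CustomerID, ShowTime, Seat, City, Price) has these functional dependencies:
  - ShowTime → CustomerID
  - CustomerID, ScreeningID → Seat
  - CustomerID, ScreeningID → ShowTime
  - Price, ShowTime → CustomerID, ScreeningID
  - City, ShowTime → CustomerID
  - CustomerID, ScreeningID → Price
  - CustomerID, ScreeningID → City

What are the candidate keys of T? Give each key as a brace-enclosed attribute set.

{CustomerID, ScreeningID}⁺ = {City, CustomerID, Price, ScreeningID, Seat, ShowTime}, which is every attribute, so {CustomerID, ScreeningID} is a candidate key.
{Price, ShowTime}⁺ = {City, CustomerID, Price, ScreeningID, Seat, ShowTime}, which is every attribute, so {Price, ShowTime} is a candidate key.
{ScreeningID, ShowTime}⁺ = {City, CustomerID, Price, ScreeningID, Seat, ShowTime}, which is every attribute, so {ScreeningID, ShowTime} is a candidate key.
Any other superkey properly contains one of these, so there are no further candidate keys.

{CustomerID, ScreeningID}, {Price, ShowTime}, {ScreeningID, ShowTime}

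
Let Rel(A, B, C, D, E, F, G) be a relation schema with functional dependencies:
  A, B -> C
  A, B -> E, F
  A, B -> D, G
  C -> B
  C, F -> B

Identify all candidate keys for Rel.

No FD produces {A}, so it must be in every candidate key.
{A, B}⁺ = {A, B, C, D, E, F, G}, which is every attribute, so {A, B} is a candidate key.
{A, C}⁺ = {A, B, C, D, E, F, G}, which is every attribute, so {A, C} is a candidate key.
No proper subset of any of these is a key, and no other minimal superkey exists.

{A, B}, {A, C}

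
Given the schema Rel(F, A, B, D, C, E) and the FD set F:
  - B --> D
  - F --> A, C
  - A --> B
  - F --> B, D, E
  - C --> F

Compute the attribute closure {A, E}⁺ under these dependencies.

{A, B, D, E}

Start with {A, E}.
A --> B applies; add {B} → now {A, B, E}.
B --> D applies; add {D} → now {A, B, D, E}.
No further FD applies.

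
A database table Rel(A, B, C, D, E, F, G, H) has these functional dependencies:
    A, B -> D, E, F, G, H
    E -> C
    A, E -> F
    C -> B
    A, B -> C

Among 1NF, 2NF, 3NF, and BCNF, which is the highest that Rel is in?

Candidate keys: {A, B}, {A, C}, {A, E}. Prime attributes: {A, B, C, E}.
For E -> C we have {E}⁺ = {B, C, E}; {E} is not a superkey, so BCNF fails.
Since {C} ⊆ prime attributes and every other non-superkey FD also has a prime right side, the schema is in 3NF.

3NF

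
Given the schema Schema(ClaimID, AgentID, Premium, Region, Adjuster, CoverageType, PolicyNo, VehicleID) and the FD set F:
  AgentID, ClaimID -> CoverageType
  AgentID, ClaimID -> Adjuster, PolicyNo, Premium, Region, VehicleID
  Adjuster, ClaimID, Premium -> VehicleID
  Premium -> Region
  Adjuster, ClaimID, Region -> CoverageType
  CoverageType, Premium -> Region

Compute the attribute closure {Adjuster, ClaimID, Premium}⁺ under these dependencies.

{Adjuster, ClaimID, CoverageType, Premium, Region, VehicleID}

Start with {Adjuster, ClaimID, Premium}.
Adjuster, ClaimID, Premium -> VehicleID applies; add {VehicleID} → now {Adjuster, ClaimID, Premium, VehicleID}.
Premium -> Region applies; add {Region} → now {Adjuster, ClaimID, Premium, Region, VehicleID}.
Adjuster, ClaimID, Region -> CoverageType applies; add {CoverageType} → now {Adjuster, ClaimID, CoverageType, Premium, Region, VehicleID}.
No further FD applies.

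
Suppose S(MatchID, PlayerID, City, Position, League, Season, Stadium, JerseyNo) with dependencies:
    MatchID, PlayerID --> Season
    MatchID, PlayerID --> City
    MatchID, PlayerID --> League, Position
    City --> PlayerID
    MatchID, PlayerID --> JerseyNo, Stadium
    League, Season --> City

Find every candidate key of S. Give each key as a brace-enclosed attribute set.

{MatchID} never appears on the right of any FD, so every key must include it.
Closure of {City, MatchID} is {City, JerseyNo, League, MatchID, PlayerID, Position, Season, Stadium}, the whole schema; {City, MatchID} is a candidate key.
Closure of {MatchID, PlayerID} is {City, JerseyNo, League, MatchID, PlayerID, Position, Season, Stadium}, the whole schema; {MatchID, PlayerID} is a candidate key.
Closure of {League, MatchID, Season} is {City, JerseyNo, League, MatchID, PlayerID, Position, Season, Stadium}, the whole schema; {League, MatchID, Season} is a candidate key.
Any other superkey properly contains one of these, so there are no further candidate keys.

{City, MatchID}, {League, MatchID, Season}, {MatchID, PlayerID}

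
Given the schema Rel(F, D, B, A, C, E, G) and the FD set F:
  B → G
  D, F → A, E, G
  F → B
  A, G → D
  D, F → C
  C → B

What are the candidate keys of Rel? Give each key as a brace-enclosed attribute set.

{F} never appears on the right of any FD, so every key must include it.
{A, F}⁺ = {A, B, C, D, E, F, G}, which is every attribute, so {A, F} is a candidate key.
{D, F}⁺ = {A, B, C, D, E, F, G}, which is every attribute, so {D, F} is a candidate key.
No proper subset of any of these is a key, and no other minimal superkey exists.

{A, F}, {D, F}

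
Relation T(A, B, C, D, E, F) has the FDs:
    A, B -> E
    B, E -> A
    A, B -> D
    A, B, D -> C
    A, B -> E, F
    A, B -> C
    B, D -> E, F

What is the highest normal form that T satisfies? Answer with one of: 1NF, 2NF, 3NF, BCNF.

Candidate keys: {A, B}, {B, D}, {B, E}. Prime attributes: {A, B, D, E}.
The left-hand side of every FD is a superkey, so BCNF is satisfied.

BCNF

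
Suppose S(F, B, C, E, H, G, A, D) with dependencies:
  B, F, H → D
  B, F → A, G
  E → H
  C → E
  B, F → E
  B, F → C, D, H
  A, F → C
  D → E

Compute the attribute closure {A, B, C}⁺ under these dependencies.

Start with {A, B, C}.
C → E applies; add {E} → now {A, B, C, E}.
E → H applies; add {H} → now {A, B, C, E, H}.
No further FD applies.

{A, B, C, E, H}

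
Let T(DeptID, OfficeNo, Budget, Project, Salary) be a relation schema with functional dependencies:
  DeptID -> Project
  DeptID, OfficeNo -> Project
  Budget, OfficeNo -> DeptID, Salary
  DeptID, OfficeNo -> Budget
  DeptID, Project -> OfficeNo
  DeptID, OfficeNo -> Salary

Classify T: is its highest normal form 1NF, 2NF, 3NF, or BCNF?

Candidate keys: {Budget, OfficeNo}, {DeptID}. Prime attributes: {Budget, DeptID, OfficeNo}.
Every FD has a superkey on the left, so the relation is in BCNF.

BCNF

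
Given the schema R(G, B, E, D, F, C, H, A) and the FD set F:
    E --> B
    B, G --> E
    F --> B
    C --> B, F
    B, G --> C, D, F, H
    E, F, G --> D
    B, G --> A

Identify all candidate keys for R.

{B, G}, {C, G}, {E, G}, {F, G}

Attributes never on any right-hand side: {G} — every candidate key must contain it.
{B, G} is a candidate key since {B, G}⁺ = {A, B, C, D, E, F, G, H} covers every attribute.
{C, G} is a candidate key since {C, G}⁺ = {A, B, C, D, E, F, G, H} covers every attribute.
{E, G} is a candidate key since {E, G}⁺ = {A, B, C, D, E, F, G, H} covers every attribute.
{F, G} is a candidate key since {F, G}⁺ = {A, B, C, D, E, F, G, H} covers every attribute.
No proper subset of any of these is a key, and no other minimal superkey exists.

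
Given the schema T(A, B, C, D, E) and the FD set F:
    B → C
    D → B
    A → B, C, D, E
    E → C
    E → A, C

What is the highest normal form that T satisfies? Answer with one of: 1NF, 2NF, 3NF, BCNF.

2NF

Candidate keys: {A}, {E}. Prime attributes: {A, E}.
B → C breaks BCNF: {B}⁺ = {B, C}, so {B} is not a superkey.
Because {C} is non-prime and the left side of B → C is not a superkey, the relation is not in 3NF.
All keys have size 1, which rules out partial dependencies — 2NF is satisfied.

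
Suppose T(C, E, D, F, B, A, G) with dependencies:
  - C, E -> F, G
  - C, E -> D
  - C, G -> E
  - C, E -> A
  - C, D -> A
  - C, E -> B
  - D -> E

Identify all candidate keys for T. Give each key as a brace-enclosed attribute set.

{C, D}, {C, E}, {C, G}

{C} never appears on the right of any FD, so every key must include it.
{C, D}⁺ = {A, B, C, D, E, F, G}, which is every attribute, so {C, D} is a candidate key.
{C, E}⁺ = {A, B, C, D, E, F, G}, which is every attribute, so {C, E} is a candidate key.
{C, G}⁺ = {A, B, C, D, E, F, G}, which is every attribute, so {C, G} is a candidate key.
No proper subset of any of these is a key, and no other minimal superkey exists.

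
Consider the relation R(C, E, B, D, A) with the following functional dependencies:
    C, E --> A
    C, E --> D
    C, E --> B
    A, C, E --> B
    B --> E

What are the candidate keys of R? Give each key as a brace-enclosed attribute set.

{B, C}, {C, E}

No FD produces {C}, so it must be in every candidate key.
{B, C}⁺ = {A, B, C, D, E}, which is every attribute, so {B, C} is a candidate key.
{C, E}⁺ = {A, B, C, D, E}, which is every attribute, so {C, E} is a candidate key.
These are minimal and exhaustive — every other superkey contains one of them.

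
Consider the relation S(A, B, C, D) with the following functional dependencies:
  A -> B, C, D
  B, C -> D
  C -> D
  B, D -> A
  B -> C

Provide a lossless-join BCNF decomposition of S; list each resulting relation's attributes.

Candidate keys of the original relation: {A}, {B}.
In {A, B, C, D}, {C} is not a superkey ({C}⁺ restricted to this set is {C, D}), so split on C -> D into {C, D} and {A, B, C}.
{C, D}: every determinant is a superkey — BCNF.
{A, B, C}: every determinant is a superkey — BCNF.

{A, B, C}; {C, D}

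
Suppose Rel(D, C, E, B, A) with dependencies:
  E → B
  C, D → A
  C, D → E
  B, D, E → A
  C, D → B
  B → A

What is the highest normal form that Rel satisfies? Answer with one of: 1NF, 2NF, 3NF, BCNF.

2NF

Candidate key: {C, D}. Prime attributes: {C, D}.
For E → B we have {E}⁺ = {A, B, E}; {E} is not a superkey, so BCNF fails.
E → B determines the non-prime attribute {B} from a non-superkey — 3NF is violated.
Checking every proper subset of each key, none determines a non-prime attribute — 2NF is satisfied.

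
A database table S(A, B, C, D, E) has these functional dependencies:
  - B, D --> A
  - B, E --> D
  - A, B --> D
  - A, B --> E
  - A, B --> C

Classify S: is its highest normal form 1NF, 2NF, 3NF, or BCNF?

BCNF

Candidate keys: {A, B}, {B, D}, {B, E}. Prime attributes: {A, B, D, E}.
The left-hand side of every FD is a superkey, so BCNF is satisfied.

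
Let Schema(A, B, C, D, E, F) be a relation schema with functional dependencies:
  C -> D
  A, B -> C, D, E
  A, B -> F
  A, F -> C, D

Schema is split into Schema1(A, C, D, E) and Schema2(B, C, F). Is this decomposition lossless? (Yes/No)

Schema1 ∩ Schema2 = {C}; its closure under F is {C, D}.
Schema1 ⊄ {C, D} and Schema2 ⊄ {C, D}, so the split is lossy.

No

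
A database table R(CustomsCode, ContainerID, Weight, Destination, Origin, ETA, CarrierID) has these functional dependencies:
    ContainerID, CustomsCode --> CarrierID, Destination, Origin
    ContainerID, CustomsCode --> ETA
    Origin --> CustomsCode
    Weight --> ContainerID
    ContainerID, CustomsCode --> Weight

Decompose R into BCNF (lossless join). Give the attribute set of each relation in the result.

{CarrierID, Destination, ETA, Origin, Weight}; {ContainerID, Weight}; {CustomsCode, Origin}

Candidate keys of the original relation: {ContainerID, CustomsCode}, {ContainerID, Origin}, {CustomsCode, Weight}, {Origin, Weight}.
Within {CarrierID, ContainerID, CustomsCode, Destination, ETA, Origin, Weight}: {Origin}⁺ ∩ {CarrierID, ContainerID, CustomsCode, Destination, ETA, Origin, Weight} = {CustomsCode, Origin}, not the whole set, so Origin --> CustomsCode violates BCNF; decompose into {CustomsCode, Origin} and {CarrierID, ContainerID, Destination, ETA, Origin, Weight}.
{CustomsCode, Origin}: every determinant is a superkey — BCNF.
Within {CarrierID, ContainerID, Destination, ETA, Origin, Weight}: {Weight}⁺ ∩ {CarrierID, ContainerID, Destination, ETA, Origin, Weight} = {ContainerID, Weight}, not the whole set, so Weight --> ContainerID violates BCNF; decompose into {ContainerID, Weight} and {CarrierID, Destination, ETA, Origin, Weight}.
{ContainerID, Weight}: every determinant is a superkey — BCNF.
{CarrierID, Destination, ETA, Origin, Weight}: every determinant is a superkey — BCNF.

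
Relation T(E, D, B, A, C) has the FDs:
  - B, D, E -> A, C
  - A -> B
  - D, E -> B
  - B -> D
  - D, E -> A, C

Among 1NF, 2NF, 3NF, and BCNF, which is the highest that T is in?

Candidate keys: {A, E}, {B, E}, {D, E}. Prime attributes: {A, B, D, E}.
A -> B: {A}⁺ = {A, B, D}, which is not all of the attributes, so the left side is not a superkey — BCNF is violated.
But every attribute on its right side ({B}) is prime, and the same holds for every other non-superkey FD, so 3NF still holds.

3NF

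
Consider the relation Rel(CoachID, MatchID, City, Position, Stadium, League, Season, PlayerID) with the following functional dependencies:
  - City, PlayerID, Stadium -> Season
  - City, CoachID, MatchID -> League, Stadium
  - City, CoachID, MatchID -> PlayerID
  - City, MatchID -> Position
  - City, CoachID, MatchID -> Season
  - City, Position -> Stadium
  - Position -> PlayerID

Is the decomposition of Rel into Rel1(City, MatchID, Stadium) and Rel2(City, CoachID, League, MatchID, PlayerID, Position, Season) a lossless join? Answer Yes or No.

Yes

Common attributes: {City, MatchID}; their closure is {City, MatchID, PlayerID, Position, Season, Stadium}.
Since Rel1 ⊆ {City, MatchID, PlayerID, Position, Season, Stadium}, the intersection is a superkey of Rel1; the decomposition is lossless.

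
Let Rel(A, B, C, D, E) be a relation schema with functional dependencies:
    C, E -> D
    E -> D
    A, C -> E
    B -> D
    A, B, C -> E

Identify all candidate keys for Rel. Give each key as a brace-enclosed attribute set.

No FD produces {A, B, C}, so they must be in every candidate key.
{A, B, C} is a candidate key since {A, B, C}⁺ = {A, B, C, D, E} covers every attribute.
No smaller or unrelated set reaches every attribute, so there are no other keys.

{A, B, C}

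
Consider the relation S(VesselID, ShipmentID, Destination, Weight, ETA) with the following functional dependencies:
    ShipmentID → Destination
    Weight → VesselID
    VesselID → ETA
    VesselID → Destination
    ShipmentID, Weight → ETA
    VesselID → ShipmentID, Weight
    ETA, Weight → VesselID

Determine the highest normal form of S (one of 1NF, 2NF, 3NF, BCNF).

2NF

Candidate keys: {VesselID}, {Weight}. Prime attributes: {VesselID, Weight}.
ShipmentID → Destination breaks BCNF: {ShipmentID}⁺ = {Destination, ShipmentID}, so {ShipmentID} is not a superkey.
ShipmentID → Destination has non-prime {Destination} on the right and a non-superkey on the left, so 3NF fails.
With only single-attribute keys there can be no partial dependency, so 2NF holds.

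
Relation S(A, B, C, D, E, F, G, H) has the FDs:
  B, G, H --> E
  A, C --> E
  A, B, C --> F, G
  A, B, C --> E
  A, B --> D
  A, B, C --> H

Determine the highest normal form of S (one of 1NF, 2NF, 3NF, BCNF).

Candidate key: {A, B, C}. Prime attributes: {A, B, C}.
For B, G, H --> E we have {B, G, H}⁺ = {B, E, G, H}; {B, G, H} is not a superkey, so BCNF fails.
B, G, H --> E has non-prime {E} on the right and a non-superkey on the left, so 3NF fails.
The proper key subset {A, B} of {A, B, C} determines non-prime {D}, so the relation is not even in 2NF.

1NF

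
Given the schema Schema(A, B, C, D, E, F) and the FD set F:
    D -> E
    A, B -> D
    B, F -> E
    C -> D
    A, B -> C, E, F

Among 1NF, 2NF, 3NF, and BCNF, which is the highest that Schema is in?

2NF

Candidate key: {A, B}. Prime attributes: {A, B}.
For D -> E we have {D}⁺ = {D, E}; {D} is not a superkey, so BCNF fails.
Because {E} is non-prime and the left side of D -> E is not a superkey, the relation is not in 3NF.
Checking every proper subset of each key, none determines a non-prime attribute — 2NF is satisfied.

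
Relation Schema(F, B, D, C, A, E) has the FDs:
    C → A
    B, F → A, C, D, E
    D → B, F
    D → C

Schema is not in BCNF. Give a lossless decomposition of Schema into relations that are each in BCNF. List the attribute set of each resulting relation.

{A, C}; {B, C, D, E, F}

Candidate keys of the original relation: {B, F}, {D}.
Within {A, B, C, D, E, F}: {C}⁺ ∩ {A, B, C, D, E, F} = {A, C}, not the whole set, so C → A violates BCNF; decompose into {A, C} and {B, C, D, E, F}.
{A, C}: every determinant is a superkey — BCNF.
{B, C, D, E, F}: every determinant is a superkey — BCNF.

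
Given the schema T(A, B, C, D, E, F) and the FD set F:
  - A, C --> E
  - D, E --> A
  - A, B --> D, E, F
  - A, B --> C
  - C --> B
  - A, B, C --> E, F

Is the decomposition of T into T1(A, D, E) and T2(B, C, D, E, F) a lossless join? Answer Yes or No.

Yes

The shared attributes are {D, E} and {D, E}⁺ = {A, D, E}.
T1 is contained in that closure, so T1 ∩ T2 --> T1 holds and the join is lossless.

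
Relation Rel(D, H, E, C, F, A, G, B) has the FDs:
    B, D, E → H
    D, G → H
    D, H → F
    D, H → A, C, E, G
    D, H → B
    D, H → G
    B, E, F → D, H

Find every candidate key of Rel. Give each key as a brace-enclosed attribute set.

{B, D, E}, {B, E, F}, {D, G}, {D, H}

Closure of {D, G} is {A, B, C, D, E, F, G, H}, the whole schema; {D, G} is a candidate key.
Closure of {D, H} is {A, B, C, D, E, F, G, H}, the whole schema; {D, H} is a candidate key.
Closure of {B, D, E} is {A, B, C, D, E, F, G, H}, the whole schema; {B, D, E} is a candidate key.
Closure of {B, E, F} is {A, B, C, D, E, F, G, H}, the whole schema; {B, E, F} is a candidate key.
No proper subset of any of these is a key, and no other minimal superkey exists.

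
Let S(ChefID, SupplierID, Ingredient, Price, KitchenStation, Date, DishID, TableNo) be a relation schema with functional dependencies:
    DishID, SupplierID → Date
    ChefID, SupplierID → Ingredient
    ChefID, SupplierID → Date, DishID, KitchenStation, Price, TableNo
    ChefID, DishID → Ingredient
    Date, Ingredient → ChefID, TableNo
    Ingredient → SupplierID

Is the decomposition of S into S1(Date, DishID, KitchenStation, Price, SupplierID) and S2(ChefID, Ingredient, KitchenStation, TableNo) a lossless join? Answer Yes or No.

No

The shared attributes are {KitchenStation} and {KitchenStation}⁺ = {KitchenStation}.
Neither S1 nor S2 is contained in that closure, so the decomposition is lossy.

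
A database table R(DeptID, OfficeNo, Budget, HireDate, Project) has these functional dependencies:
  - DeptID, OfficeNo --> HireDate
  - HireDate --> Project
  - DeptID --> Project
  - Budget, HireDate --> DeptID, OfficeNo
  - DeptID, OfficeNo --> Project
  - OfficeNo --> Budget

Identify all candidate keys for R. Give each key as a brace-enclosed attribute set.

{Budget, HireDate}, {DeptID, OfficeNo}, {HireDate, OfficeNo}

{Budget, HireDate}⁺ = {Budget, DeptID, HireDate, OfficeNo, Project} — all of the relation — so {Budget, HireDate} is a candidate key.
{DeptID, OfficeNo}⁺ = {Budget, DeptID, HireDate, OfficeNo, Project} — all of the relation — so {DeptID, OfficeNo} is a candidate key.
{HireDate, OfficeNo}⁺ = {Budget, DeptID, HireDate, OfficeNo, Project} — all of the relation — so {HireDate, OfficeNo} is a candidate key.
Any other superkey properly contains one of these, so there are no further candidate keys.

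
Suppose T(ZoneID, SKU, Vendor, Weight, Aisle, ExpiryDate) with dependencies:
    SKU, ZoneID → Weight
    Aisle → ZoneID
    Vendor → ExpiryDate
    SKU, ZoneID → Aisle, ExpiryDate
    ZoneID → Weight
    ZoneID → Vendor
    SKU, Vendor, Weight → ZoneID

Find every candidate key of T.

{Aisle, SKU}, {SKU, Vendor, Weight}, {SKU, ZoneID}

{SKU} never appears on the right of any FD, so every key must include it.
{Aisle, SKU}⁺ = {Aisle, ExpiryDate, SKU, Vendor, Weight, ZoneID}, which is every attribute, so {Aisle, SKU} is a candidate key.
{SKU, ZoneID}⁺ = {Aisle, ExpiryDate, SKU, Vendor, Weight, ZoneID}, which is every attribute, so {SKU, ZoneID} is a candidate key.
{SKU, Vendor, Weight}⁺ = {Aisle, ExpiryDate, SKU, Vendor, Weight, ZoneID}, which is every attribute, so {SKU, Vendor, Weight} is a candidate key.
These are minimal and exhaustive — every other superkey contains one of them.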